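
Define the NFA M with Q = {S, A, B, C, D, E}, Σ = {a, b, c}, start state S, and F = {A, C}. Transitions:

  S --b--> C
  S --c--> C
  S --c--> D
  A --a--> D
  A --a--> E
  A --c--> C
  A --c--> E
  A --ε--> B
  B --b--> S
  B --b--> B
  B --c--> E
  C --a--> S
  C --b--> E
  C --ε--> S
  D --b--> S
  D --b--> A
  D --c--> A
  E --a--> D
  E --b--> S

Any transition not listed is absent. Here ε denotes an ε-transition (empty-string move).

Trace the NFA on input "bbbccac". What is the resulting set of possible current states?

Start in {S}.
Read 'b': {S} → {S, C}.
Read 'b': {S, C} → {S, C, E}.
Read 'b': {S, C, E} → {S, C, E}.
Read 'c': {S, C, E} → {S, C, D}.
Read 'c': {S, C, D} → {S, A, B, C, D}.
Read 'a': {S, A, B, C, D} → {S, D, E}.
Read 'c': {S, D, E} → {S, A, B, C, D}.

{S, A, B, C, D}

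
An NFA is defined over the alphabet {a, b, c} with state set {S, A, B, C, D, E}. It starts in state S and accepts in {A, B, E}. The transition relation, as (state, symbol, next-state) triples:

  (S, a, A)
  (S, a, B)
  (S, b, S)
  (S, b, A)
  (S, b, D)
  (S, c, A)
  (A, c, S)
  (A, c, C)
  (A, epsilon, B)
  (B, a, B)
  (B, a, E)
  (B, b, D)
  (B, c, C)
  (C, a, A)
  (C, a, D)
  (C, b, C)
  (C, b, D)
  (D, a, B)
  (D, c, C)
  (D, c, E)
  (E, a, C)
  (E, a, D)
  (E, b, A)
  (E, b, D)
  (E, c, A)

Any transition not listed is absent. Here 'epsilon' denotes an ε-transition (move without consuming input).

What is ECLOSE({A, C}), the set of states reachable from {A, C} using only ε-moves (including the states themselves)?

{A, B, C}

Begin with {A, C}.
ε-move A → B; add B.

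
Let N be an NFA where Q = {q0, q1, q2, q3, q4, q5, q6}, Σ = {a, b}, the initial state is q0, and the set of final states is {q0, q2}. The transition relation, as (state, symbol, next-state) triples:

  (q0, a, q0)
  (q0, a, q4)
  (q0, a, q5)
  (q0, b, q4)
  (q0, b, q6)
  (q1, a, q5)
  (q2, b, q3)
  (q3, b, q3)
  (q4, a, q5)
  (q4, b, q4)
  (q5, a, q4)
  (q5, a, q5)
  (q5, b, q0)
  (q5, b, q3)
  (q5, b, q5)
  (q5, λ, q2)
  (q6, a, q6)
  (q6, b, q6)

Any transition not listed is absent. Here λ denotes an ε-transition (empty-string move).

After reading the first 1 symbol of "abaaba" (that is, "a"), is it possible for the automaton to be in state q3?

Start in {q0}.
Read 'a': q0→{q0, q4, q5}; union {q0, q4, q5}; ε-closure = {q0, q2, q4, q5}.
State q3 is not in {q0, q2, q4, q5}.

No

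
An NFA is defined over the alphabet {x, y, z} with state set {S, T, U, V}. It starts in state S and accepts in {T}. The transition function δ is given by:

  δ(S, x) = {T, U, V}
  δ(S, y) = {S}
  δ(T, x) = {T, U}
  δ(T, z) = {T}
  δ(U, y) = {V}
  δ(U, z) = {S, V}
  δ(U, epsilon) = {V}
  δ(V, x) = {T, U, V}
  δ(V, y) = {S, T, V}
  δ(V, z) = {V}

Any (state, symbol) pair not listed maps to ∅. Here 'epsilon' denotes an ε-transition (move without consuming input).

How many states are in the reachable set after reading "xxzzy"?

Start in {S}.
Read 'x': S→{T, U, V}; now {T, U, V}.
Read 'x': T→{T, U}, U→∅, V→{T, U, V}; now {T, U, V}.
Read 'z': T→{T}, U→{S, V}, V→{V}; now {S, T, V}.
Read 'z': S→∅, T→{T}, V→{V}; now {T, V}.
Read 'y': T→∅, V→{S, T, V}; now {S, T, V}.
That set has 3 states.

3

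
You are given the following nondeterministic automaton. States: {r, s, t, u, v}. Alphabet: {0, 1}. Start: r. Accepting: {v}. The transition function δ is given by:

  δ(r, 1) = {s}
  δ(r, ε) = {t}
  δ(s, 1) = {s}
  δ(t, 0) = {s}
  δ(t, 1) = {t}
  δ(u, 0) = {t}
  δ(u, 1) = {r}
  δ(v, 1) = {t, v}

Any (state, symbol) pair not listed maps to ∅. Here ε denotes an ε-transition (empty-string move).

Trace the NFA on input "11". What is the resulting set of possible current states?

{s, t}

Start: ε-closure({r}) = {r, t}.
Read '1': r→{s}, t→{t}; now {s, t}.
Read '1': s→{s}, t→{t}; now {s, t}.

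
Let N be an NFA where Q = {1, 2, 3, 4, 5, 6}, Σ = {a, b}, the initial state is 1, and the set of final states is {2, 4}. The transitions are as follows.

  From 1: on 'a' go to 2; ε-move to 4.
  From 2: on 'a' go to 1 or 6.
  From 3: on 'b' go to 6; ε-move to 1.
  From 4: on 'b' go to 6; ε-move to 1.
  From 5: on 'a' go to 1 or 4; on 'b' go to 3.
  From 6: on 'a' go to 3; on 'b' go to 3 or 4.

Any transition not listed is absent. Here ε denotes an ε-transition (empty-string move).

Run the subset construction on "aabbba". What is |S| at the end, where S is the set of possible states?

4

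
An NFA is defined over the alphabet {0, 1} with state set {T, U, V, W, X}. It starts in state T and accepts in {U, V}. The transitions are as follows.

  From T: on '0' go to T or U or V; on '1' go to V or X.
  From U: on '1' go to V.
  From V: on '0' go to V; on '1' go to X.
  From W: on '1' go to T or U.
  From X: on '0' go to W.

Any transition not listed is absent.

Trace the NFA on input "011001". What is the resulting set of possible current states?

∅

Start in {T}.
Read '0': T→{T, U, V}; now {T, U, V}.
Read '1': T→{V, X}, U→{V}, V→{X}; now {V, X}.
Read '1': V→{X}, X→∅; now {X}.
Read '0': X→{W}; now {W}.
Read '0': W→∅; now ∅.
The set is empty and remains empty for the remaining 1 symbol.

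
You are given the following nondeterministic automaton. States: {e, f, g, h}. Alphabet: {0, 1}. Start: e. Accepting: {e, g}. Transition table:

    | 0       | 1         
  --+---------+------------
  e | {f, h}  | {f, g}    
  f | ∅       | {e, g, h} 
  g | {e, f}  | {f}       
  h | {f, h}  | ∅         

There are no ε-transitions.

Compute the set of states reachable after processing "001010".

{e, f, h}

Start in {e}.
Read '0': {e} → {f, h}.
Read '0': {f, h} → {f, h}.
Read '1': {f, h} → {e, g, h}.
Read '0': {e, g, h} → {e, f, h}.
Read '1': {e, f, h} → {e, f, g, h}.
Read '0': {e, f, g, h} → {e, f, h}.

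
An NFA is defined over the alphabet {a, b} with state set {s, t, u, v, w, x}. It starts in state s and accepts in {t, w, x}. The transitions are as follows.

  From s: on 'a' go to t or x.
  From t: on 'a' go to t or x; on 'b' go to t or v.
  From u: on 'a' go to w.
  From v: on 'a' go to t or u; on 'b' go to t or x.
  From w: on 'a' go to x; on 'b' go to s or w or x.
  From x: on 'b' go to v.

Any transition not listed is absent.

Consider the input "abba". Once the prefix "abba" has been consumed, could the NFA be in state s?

No

Start in {s}.
Read 'a': {s} → {t, x}.
Read 'b': {t, x} → {t, v}.
Read 'b': {t, v} → {t, v, x}.
Read 'a': {t, v, x} → {t, u, x}.
State s is not in {t, u, x}.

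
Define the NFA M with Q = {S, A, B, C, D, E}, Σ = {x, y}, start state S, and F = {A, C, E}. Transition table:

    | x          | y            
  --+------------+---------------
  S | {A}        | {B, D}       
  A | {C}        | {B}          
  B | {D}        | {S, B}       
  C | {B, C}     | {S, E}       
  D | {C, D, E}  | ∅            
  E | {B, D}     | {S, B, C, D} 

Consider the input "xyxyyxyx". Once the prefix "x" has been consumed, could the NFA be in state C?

Start in {S}.
Read 'x': {S} → {A}.
State C is not in {A}.

No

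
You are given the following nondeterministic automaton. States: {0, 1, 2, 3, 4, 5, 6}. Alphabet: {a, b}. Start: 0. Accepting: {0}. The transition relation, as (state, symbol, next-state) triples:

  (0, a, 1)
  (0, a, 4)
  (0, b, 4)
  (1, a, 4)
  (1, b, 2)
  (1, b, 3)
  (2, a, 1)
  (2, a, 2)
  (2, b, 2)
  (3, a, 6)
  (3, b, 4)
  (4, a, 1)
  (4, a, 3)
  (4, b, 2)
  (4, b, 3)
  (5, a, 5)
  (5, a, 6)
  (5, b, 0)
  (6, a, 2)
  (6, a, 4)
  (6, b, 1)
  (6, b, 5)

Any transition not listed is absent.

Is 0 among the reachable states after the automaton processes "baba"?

Start in {0}.
Read 'b': {0} → {4}.
Read 'a': {4} → {1, 3}.
Read 'b': {1, 3} → {2, 3, 4}.
Read 'a': {2, 3, 4} → {1, 2, 3, 6}.
State 0 is not in {1, 2, 3, 6}.

No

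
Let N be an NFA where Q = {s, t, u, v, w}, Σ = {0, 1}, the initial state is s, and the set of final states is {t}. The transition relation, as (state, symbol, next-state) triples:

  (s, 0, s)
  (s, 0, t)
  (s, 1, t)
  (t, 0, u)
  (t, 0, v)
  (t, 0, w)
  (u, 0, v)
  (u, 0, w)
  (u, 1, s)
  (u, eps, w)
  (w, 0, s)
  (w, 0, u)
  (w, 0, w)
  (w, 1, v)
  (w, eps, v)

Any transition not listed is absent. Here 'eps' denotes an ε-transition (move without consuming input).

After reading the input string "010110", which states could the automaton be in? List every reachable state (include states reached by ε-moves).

{u, v, w}

Start in {s}.
Read '0': s→{s, t}; now {s, t}.
Read '1': s→{t}, t→∅; now {t}.
Read '0': t→{u, v, w}; now {u, v, w}.
Read '1': u→{s}, v→∅, w→{v}; now {s, v}.
Read '1': s→{t}, v→∅; now {t}.
Read '0': t→{u, v, w}; now {u, v, w}.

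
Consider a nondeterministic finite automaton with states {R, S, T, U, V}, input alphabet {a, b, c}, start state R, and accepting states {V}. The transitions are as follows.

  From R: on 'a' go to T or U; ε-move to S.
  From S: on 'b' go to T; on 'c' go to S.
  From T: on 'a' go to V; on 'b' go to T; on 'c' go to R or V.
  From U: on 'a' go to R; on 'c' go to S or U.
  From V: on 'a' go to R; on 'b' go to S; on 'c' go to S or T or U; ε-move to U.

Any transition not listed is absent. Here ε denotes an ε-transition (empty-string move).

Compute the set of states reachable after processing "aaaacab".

Start: ε-closure({R}) = {R, S}.
Read 'a': R→{T, U}, S→∅; now {T, U}.
Read 'a': T→{V}, U→{R}; union {R, V}; ε-closure = {R, S, U, V}.
Read 'a': R→{T, U}, S→∅, U→{R}, V→{R}; union {R, T, U}; ε-closure = {R, S, T, U}.
Read 'a': R→{T, U}, S→∅, T→{V}, U→{R}; union {R, T, U, V}; ε-closure = {R, S, T, U, V}.
Read 'c': R→∅, S→{S}, T→{R, V}, U→{S, U}, V→{S, T, U}; now {R, S, T, U, V}.
Read 'a': R→{T, U}, S→∅, T→{V}, U→{R}, V→{R}; union {R, T, U, V}; ε-closure = {R, S, T, U, V}.
Read 'b': R→∅, S→{T}, T→{T}, U→∅, V→{S}; now {S, T}.

{S, T}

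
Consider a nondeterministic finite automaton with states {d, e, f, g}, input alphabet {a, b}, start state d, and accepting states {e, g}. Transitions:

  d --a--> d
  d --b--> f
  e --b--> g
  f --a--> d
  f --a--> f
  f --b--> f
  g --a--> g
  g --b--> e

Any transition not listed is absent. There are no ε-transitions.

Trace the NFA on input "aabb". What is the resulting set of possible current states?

{f}

Start in {d}.
Read 'a': {d} → {d}.
Read 'a': {d} → {d}.
Read 'b': {d} → {f}.
Read 'b': {f} → {f}.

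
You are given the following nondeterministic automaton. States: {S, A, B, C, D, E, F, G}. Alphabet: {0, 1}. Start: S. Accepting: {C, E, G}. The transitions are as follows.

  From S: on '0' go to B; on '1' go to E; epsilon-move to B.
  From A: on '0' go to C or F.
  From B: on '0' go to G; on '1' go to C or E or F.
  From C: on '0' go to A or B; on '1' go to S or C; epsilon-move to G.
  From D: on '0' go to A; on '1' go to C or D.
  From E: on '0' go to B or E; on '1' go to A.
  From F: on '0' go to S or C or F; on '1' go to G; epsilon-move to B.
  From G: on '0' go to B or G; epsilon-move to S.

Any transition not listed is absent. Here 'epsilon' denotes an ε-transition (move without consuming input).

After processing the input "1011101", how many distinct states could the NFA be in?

Start: ε-closure({S}) = {S, B}.
Read '1': S→{E}, B→{C, E, F}; union {C, E, F}; ε-closure = {S, B, C, E, F, G}.
Read '0': S→{B}, B→{G}, C→{A, B}, E→{B, E}, F→{S, C, F}, G→{B, G}; now {S, A, B, C, E, F, G}.
Read '1': S→{E}, A→∅, B→{C, E, F}, C→{S, C}, E→{A}, F→{G}, G→∅; union {S, A, C, E, F, G}; ε-closure = {S, A, B, C, E, F, G}.
Read '1': S→{E}, A→∅, B→{C, E, F}, C→{S, C}, E→{A}, F→{G}, G→∅; union {S, A, C, E, F, G}; ε-closure = {S, A, B, C, E, F, G}.
Read '1': S→{E}, A→∅, B→{C, E, F}, C→{S, C}, E→{A}, F→{G}, G→∅; union {S, A, C, E, F, G}; ε-closure = {S, A, B, C, E, F, G}.
Read '0': S→{B}, A→{C, F}, B→{G}, C→{A, B}, E→{B, E}, F→{S, C, F}, G→{B, G}; now {S, A, B, C, E, F, G}.
Read '1': S→{E}, A→∅, B→{C, E, F}, C→{S, C}, E→{A}, F→{G}, G→∅; union {S, A, C, E, F, G}; ε-closure = {S, A, B, C, E, F, G}.
That set has 7 states.

7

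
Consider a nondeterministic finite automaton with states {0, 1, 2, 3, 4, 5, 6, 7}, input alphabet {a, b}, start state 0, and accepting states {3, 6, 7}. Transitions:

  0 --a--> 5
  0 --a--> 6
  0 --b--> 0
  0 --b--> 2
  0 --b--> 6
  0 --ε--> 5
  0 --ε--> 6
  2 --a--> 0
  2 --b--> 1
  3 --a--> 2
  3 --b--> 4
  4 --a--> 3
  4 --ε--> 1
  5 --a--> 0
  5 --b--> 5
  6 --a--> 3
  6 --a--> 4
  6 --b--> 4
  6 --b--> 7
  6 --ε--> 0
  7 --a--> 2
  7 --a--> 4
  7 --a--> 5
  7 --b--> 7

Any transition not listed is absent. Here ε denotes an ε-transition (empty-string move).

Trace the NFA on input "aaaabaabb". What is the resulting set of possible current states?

{0, 1, 2, 4, 5, 6, 7}

Start: ε-closure({0}) = {0, 5, 6}.
Read 'a': {0, 5, 6} → {0, 1, 3, 4, 5, 6}.
Read 'a': {0, 1, 3, 4, 5, 6} → {0, 1, 2, 3, 4, 5, 6}.
Read 'a': {0, 1, 2, 3, 4, 5, 6} → {0, 1, 2, 3, 4, 5, 6}.
Read 'a': {0, 1, 2, 3, 4, 5, 6} → {0, 1, 2, 3, 4, 5, 6}.
Read 'b': {0, 1, 2, 3, 4, 5, 6} → {0, 1, 2, 4, 5, 6, 7}.
Read 'a': {0, 1, 2, 4, 5, 6, 7} → {0, 1, 2, 3, 4, 5, 6}.
Read 'a': {0, 1, 2, 3, 4, 5, 6} → {0, 1, 2, 3, 4, 5, 6}.
Read 'b': {0, 1, 2, 3, 4, 5, 6} → {0, 1, 2, 4, 5, 6, 7}.
Read 'b': {0, 1, 2, 4, 5, 6, 7} → {0, 1, 2, 4, 5, 6, 7}.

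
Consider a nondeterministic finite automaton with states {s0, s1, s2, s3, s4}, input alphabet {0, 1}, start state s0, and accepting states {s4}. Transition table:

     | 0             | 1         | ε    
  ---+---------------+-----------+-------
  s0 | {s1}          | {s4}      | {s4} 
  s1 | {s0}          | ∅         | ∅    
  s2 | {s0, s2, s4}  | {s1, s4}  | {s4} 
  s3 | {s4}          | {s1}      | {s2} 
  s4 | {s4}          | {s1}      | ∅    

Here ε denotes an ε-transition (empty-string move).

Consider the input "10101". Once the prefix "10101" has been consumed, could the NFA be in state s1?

Start: ε-closure({s0}) = {s0, s4}.
Read '1': s0→{s4}, s4→{s1}; now {s1, s4}.
Read '0': s1→{s0}, s4→{s4}; now {s0, s4}.
Read '1': s0→{s4}, s4→{s1}; now {s1, s4}.
Read '0': s1→{s0}, s4→{s4}; now {s0, s4}.
Read '1': s0→{s4}, s4→{s1}; now {s1, s4}.
State s1 is in {s1, s4}.

Yes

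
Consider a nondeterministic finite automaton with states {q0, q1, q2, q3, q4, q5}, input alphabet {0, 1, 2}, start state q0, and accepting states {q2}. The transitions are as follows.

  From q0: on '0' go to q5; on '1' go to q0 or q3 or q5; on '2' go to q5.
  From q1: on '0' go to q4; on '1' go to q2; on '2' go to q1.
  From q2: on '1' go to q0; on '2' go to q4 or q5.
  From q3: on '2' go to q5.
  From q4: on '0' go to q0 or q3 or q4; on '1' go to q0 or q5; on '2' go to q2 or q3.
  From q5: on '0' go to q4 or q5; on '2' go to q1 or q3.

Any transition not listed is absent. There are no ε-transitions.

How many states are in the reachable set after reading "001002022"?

3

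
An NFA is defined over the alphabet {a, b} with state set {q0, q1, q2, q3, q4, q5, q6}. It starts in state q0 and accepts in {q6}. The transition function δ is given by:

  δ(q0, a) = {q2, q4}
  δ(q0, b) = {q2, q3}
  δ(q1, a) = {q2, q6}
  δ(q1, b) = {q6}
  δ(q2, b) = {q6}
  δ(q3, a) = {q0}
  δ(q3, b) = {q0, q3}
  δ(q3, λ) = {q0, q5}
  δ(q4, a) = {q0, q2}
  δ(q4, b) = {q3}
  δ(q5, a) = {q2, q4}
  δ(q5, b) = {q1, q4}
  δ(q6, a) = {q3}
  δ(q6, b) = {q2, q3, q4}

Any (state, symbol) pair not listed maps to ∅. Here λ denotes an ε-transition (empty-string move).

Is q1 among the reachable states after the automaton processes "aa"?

No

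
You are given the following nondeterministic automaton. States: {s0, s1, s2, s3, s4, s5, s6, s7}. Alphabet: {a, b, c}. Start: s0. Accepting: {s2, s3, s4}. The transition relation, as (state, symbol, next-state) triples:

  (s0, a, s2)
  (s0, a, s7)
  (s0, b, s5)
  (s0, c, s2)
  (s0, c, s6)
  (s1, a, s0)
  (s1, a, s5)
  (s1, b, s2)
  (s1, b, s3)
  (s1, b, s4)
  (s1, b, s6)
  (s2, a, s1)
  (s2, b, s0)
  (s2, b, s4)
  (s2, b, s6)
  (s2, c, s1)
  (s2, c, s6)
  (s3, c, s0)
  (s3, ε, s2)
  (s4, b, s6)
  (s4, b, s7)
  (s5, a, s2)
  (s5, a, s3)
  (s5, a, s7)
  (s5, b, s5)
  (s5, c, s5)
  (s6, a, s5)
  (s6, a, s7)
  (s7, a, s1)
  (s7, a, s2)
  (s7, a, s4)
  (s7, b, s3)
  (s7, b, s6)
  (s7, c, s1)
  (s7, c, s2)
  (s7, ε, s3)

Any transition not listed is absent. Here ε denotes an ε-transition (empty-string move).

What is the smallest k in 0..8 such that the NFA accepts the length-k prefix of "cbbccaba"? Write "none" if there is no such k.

Start in {s0}.
Read 'c': {s0} → {s2, s6}.
None of the earlier sets intersect F, but {s2, s6} does.

1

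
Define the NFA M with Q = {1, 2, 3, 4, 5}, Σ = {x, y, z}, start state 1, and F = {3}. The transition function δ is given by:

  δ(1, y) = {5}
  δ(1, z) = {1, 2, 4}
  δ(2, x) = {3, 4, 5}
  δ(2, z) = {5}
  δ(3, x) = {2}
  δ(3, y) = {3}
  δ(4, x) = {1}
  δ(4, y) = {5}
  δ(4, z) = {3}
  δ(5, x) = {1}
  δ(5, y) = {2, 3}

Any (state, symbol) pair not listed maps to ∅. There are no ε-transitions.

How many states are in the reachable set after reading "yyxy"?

Start in {1}.
Read 'y': 1→{5}; now {5}.
Read 'y': 5→{2, 3}; now {2, 3}.
Read 'x': 2→{3, 4, 5}, 3→{2}; now {2, 3, 4, 5}.
Read 'y': 2→∅, 3→{3}, 4→{5}, 5→{2, 3}; now {2, 3, 5}.
That set has 3 states.

3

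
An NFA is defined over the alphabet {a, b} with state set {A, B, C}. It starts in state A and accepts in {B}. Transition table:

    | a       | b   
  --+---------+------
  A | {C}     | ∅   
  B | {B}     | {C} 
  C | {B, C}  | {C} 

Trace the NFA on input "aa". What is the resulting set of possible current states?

{B, C}

Start in {A}.
Read 'a': A→{C}; now {C}.
Read 'a': C→{B, C}; now {B, C}.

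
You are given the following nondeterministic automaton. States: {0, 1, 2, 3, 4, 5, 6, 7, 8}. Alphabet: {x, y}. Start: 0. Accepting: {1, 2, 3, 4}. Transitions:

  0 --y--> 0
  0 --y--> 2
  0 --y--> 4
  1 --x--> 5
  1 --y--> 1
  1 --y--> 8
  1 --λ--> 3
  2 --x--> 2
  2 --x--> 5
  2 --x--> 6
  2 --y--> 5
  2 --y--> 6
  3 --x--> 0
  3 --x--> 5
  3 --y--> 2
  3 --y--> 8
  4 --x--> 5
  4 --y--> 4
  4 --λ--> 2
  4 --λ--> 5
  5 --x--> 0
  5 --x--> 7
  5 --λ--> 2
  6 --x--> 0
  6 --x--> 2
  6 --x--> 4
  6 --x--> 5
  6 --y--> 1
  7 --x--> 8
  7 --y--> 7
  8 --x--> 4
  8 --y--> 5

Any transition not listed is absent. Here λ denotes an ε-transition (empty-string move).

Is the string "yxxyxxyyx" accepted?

Yes

Start in {0}.
Read 'y': 0→{0, 2, 4}; union {0, 2, 4}; ε-closure = {0, 2, 4, 5}.
Read 'x': 0→∅, 2→{2, 5, 6}, 4→{5}, 5→{0, 7}; now {0, 2, 5, 6, 7}.
Read 'x': 0→∅, 2→{2, 5, 6}, 5→{0, 7}, 6→{0, 2, 4, 5}, 7→{8}; now {0, 2, 4, 5, 6, 7, 8}.
Read 'y': 0→{0, 2, 4}, 2→{5, 6}, 4→{4}, 5→∅, 6→{1}, 7→{7}, 8→{5}; union {0, 1, 2, 4, 5, 6, 7}; ε-closure = {0, 1, 2, 3, 4, 5, 6, 7}.
Read 'x': 0→∅, 1→{5}, 2→{2, 5, 6}, 3→{0, 5}, 4→{5}, 5→{0, 7}, 6→{0, 2, 4, 5}, 7→{8}; now {0, 2, 4, 5, 6, 7, 8}.
Read 'x': 0→∅, 2→{2, 5, 6}, 4→{5}, 5→{0, 7}, 6→{0, 2, 4, 5}, 7→{8}, 8→{4}; now {0, 2, 4, 5, 6, 7, 8}.
Read 'y': 0→{0, 2, 4}, 2→{5, 6}, 4→{4}, 5→∅, 6→{1}, 7→{7}, 8→{5}; union {0, 1, 2, 4, 5, 6, 7}; ε-closure = {0, 1, 2, 3, 4, 5, 6, 7}.
Read 'y': 0→{0, 2, 4}, 1→{1, 8}, 2→{5, 6}, 3→{2, 8}, 4→{4}, 5→∅, 6→{1}, 7→{7}; union {0, 1, 2, 4, 5, 6, 7, 8}; ε-closure = {0, 1, 2, 3, 4, 5, 6, 7, 8}.
Read 'x': 0→∅, 1→{5}, 2→{2, 5, 6}, 3→{0, 5}, 4→{5}, 5→{0, 7}, 6→{0, 2, 4, 5}, 7→{8}, 8→{4}; now {0, 2, 4, 5, 6, 7, 8}.
The final set {0, 2, 4, 5, 6, 7, 8} contains the accepting states 2, 4.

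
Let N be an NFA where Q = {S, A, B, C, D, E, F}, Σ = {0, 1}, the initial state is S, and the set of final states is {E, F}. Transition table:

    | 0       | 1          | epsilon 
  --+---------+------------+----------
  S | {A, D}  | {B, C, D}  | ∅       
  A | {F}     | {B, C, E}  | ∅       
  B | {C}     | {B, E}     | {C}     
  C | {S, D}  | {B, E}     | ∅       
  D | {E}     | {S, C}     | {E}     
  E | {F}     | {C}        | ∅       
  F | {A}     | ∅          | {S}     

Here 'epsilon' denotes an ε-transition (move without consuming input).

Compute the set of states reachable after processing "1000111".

{S, B, C, D, E}

Start in {S}.
Read '1': S→{B, C, D}; union {B, C, D}; ε-closure = {B, C, D, E}.
Read '0': B→{C}, C→{S, D}, D→{E}, E→{F}; now {S, C, D, E, F}.
Read '0': S→{A, D}, C→{S, D}, D→{E}, E→{F}, F→{A}; now {S, A, D, E, F}.
Read '0': S→{A, D}, A→{F}, D→{E}, E→{F}, F→{A}; union {A, D, E, F}; ε-closure = {S, A, D, E, F}.
Read '1': S→{B, C, D}, A→{B, C, E}, D→{S, C}, E→{C}, F→∅; now {S, B, C, D, E}.
Read '1': S→{B, C, D}, B→{B, E}, C→{B, E}, D→{S, C}, E→{C}; now {S, B, C, D, E}.
Read '1': S→{B, C, D}, B→{B, E}, C→{B, E}, D→{S, C}, E→{C}; now {S, B, C, D, E}.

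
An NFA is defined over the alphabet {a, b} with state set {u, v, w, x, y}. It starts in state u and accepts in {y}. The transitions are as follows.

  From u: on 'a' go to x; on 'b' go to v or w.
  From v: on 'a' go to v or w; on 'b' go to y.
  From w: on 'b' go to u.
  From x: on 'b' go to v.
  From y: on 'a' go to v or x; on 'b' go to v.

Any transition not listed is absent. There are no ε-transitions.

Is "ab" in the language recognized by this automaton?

No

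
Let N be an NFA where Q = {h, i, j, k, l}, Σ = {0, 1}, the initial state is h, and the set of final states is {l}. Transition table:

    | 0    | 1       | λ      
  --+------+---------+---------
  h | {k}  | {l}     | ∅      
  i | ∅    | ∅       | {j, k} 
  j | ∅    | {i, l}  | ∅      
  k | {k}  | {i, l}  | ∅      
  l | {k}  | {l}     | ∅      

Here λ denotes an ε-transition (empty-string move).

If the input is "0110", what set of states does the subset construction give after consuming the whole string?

{k}

Start in {h}.
Read '0': h→{k}; now {k}.
Read '1': k→{i, l}; union {i, l}; ε-closure = {i, j, k, l}.
Read '1': i→∅, j→{i, l}, k→{i, l}, l→{l}; union {i, l}; ε-closure = {i, j, k, l}.
Read '0': i→∅, j→∅, k→{k}, l→{k}; now {k}.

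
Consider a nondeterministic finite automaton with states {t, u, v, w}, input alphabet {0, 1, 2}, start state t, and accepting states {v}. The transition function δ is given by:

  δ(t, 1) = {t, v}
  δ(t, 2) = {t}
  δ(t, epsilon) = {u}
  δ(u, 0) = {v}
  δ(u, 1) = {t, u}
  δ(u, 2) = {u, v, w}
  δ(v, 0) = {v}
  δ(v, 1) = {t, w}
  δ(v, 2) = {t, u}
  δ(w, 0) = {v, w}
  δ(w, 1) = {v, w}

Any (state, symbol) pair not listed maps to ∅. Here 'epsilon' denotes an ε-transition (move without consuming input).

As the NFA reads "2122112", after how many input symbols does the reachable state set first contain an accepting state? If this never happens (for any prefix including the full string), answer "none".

1

Start: ε-closure({t}) = {t, u}.
Read '2': {t, u} → {t, u, v, w}.
None of the earlier sets intersect F, but {t, u, v, w} does.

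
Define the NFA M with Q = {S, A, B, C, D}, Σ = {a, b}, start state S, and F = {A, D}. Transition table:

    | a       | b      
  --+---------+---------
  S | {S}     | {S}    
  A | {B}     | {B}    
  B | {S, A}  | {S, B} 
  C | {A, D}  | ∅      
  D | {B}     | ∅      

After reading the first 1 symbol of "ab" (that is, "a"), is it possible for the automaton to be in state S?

Yes

Start in {S}.
Read 'a': {S} → {S}.
State S is in {S}.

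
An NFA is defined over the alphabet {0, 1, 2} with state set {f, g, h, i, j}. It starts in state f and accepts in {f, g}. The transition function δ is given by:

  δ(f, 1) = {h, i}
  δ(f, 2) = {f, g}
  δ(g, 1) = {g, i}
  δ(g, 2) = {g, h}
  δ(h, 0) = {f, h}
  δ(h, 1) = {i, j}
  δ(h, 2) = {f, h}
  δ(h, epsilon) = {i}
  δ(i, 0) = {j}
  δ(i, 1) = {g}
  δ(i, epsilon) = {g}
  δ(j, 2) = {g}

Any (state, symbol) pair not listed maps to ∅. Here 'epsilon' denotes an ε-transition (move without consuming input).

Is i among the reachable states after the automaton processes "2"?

No

Start in {f}.
Read '2': f→{f, g}; now {f, g}.
State i is not in {f, g}.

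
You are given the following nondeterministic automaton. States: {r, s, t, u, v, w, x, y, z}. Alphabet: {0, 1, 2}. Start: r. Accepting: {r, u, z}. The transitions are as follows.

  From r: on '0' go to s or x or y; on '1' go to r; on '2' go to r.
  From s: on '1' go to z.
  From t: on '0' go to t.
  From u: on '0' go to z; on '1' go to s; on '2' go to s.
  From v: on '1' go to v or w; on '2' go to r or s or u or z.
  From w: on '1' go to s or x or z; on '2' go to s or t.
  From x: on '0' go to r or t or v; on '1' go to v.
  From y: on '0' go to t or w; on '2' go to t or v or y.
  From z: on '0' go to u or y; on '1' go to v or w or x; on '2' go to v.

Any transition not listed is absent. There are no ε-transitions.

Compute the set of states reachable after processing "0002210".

Start in {r}.
Read '0': r→{s, x, y}; now {s, x, y}.
Read '0': s→∅, x→{r, t, v}, y→{t, w}; now {r, t, v, w}.
Read '0': r→{s, x, y}, t→{t}, v→∅, w→∅; now {s, t, x, y}.
Read '2': s→∅, t→∅, x→∅, y→{t, v, y}; now {t, v, y}.
Read '2': t→∅, v→{r, s, u, z}, y→{t, v, y}; now {r, s, t, u, v, y, z}.
Read '1': r→{r}, s→{z}, t→∅, u→{s}, v→{v, w}, y→∅, z→{v, w, x}; now {r, s, v, w, x, z}.
Read '0': r→{s, x, y}, s→∅, v→∅, w→∅, x→{r, t, v}, z→{u, y}; now {r, s, t, u, v, x, y}.

{r, s, t, u, v, x, y}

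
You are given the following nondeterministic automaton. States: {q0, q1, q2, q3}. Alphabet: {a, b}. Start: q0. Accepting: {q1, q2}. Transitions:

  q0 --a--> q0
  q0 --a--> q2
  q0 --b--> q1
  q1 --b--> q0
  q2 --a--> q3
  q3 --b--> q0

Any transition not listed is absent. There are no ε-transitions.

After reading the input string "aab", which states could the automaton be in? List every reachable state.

Start in {q0}.
Read 'a': q0→{q0, q2}; now {q0, q2}.
Read 'a': q0→{q0, q2}, q2→{q3}; now {q0, q2, q3}.
Read 'b': q0→{q1}, q2→∅, q3→{q0}; now {q0, q1}.

{q0, q1}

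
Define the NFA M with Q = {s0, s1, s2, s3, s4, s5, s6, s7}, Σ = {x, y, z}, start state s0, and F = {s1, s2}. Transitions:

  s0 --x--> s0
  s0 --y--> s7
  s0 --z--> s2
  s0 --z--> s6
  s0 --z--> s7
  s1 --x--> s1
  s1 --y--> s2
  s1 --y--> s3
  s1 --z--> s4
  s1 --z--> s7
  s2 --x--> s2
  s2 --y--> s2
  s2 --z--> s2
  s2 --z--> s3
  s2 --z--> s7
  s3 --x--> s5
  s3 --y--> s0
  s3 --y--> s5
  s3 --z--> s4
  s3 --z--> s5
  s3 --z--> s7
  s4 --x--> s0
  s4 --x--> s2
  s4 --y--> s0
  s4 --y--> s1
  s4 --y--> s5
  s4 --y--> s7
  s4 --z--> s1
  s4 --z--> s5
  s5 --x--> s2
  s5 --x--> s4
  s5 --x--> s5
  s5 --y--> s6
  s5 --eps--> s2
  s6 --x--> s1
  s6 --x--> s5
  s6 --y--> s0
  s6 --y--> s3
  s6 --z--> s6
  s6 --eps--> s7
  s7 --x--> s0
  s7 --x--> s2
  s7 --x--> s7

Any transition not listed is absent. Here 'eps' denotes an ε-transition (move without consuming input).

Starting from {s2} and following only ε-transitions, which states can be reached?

Begin with {s2}.
No ε-moves leave this set, so the closure equals the set itself.

{s2}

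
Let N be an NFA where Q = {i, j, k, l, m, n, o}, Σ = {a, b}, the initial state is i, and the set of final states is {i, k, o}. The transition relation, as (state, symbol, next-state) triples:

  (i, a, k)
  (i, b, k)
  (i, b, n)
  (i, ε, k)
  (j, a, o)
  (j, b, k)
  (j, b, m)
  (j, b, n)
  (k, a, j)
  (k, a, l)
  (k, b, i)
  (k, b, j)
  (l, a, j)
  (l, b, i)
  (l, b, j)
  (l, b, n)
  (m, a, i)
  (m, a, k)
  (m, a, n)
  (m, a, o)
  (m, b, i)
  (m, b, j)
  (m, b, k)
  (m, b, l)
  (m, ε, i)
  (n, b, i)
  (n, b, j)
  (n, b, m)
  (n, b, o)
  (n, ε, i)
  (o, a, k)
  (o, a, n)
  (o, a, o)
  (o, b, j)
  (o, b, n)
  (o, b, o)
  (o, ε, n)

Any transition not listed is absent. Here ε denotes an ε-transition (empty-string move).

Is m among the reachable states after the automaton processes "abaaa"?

No

Start: ε-closure({i}) = {i, k}.
Read 'a': i→{k}, k→{j, l}; now {j, k, l}.
Read 'b': j→{k, m, n}, k→{i, j}, l→{i, j, n}; now {i, j, k, m, n}.
Read 'a': i→{k}, j→{o}, k→{j, l}, m→{i, k, n, o}, n→∅; now {i, j, k, l, n, o}.
Read 'a': i→{k}, j→{o}, k→{j, l}, l→{j}, n→∅, o→{k, n, o}; union {j, k, l, n, o}; ε-closure = {i, j, k, l, n, o}.
Read 'a': i→{k}, j→{o}, k→{j, l}, l→{j}, n→∅, o→{k, n, o}; union {j, k, l, n, o}; ε-closure = {i, j, k, l, n, o}.
State m is not in {i, j, k, l, n, o}.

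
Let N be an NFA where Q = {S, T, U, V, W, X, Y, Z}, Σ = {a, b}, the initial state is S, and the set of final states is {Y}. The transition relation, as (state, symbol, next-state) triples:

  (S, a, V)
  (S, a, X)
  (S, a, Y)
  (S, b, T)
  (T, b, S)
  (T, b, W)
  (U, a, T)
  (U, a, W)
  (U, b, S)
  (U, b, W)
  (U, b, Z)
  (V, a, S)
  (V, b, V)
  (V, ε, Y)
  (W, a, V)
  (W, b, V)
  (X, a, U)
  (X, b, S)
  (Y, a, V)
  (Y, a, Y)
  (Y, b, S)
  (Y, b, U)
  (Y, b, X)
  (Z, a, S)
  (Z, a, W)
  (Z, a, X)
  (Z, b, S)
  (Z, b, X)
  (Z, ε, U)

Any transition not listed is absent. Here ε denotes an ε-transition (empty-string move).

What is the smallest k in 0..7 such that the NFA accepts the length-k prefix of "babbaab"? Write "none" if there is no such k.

Start in {S}.
Read 'b': {S} → {T}.
Read 'a': {T} → ∅.
The set is empty and remains empty for the remaining 5 symbols.
No reachable set along the way intersects F.

none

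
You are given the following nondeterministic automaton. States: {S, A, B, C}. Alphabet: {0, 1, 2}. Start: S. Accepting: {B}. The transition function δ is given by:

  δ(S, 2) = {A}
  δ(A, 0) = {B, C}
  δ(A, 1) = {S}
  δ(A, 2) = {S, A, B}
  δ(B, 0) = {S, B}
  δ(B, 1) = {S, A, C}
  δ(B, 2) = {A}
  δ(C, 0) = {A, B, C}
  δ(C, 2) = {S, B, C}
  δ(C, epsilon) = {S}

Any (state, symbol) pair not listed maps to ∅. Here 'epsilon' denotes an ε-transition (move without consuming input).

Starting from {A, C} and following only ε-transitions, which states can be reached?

Begin with {A, C}.
ε-move C → S; add S.

{S, A, C}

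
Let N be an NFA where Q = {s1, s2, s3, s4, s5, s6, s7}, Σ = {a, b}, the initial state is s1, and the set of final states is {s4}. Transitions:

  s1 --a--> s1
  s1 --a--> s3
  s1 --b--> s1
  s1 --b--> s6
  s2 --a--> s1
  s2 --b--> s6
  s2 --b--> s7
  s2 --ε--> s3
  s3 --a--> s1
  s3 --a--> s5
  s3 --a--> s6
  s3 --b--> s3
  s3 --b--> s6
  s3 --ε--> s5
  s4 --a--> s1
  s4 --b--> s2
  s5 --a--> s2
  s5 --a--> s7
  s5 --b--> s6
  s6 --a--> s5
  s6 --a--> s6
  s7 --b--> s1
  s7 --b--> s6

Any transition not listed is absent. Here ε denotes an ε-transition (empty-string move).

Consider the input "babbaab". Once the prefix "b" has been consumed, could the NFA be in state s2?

No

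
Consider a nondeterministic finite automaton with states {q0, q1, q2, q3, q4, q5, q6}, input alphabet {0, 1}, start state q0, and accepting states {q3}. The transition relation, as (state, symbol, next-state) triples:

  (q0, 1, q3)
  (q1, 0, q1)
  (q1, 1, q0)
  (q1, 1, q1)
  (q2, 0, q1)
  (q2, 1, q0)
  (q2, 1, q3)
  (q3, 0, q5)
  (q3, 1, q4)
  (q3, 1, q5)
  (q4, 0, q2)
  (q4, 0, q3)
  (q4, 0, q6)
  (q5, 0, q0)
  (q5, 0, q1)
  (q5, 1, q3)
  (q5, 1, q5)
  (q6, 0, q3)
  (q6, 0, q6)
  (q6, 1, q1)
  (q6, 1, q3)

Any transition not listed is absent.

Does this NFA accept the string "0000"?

No

Start in {q0}.
Read '0': {q0} → ∅.
The set is empty and remains empty for the remaining 3 symbols.
The final set ∅ contains no accepting state.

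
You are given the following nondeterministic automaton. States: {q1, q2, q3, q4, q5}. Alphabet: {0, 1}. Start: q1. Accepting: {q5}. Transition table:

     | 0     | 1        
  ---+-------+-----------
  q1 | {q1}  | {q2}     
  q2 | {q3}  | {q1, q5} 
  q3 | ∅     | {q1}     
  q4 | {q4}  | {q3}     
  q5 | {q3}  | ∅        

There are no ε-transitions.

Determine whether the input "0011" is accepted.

Yes

Start in {q1}.
Read '0': q1→{q1}; now {q1}.
Read '0': q1→{q1}; now {q1}.
Read '1': q1→{q2}; now {q2}.
Read '1': q2→{q1, q5}; now {q1, q5}.
The final set {q1, q5} contains the accepting state q5.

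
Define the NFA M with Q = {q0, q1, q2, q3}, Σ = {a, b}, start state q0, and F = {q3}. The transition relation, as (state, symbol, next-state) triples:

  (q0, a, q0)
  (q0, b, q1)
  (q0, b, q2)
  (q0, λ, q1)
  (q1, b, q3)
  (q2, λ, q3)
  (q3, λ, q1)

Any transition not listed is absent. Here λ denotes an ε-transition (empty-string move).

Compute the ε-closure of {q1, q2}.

{q1, q2, q3}

Begin with {q1, q2}.
ε-move q2 → q3; add q3.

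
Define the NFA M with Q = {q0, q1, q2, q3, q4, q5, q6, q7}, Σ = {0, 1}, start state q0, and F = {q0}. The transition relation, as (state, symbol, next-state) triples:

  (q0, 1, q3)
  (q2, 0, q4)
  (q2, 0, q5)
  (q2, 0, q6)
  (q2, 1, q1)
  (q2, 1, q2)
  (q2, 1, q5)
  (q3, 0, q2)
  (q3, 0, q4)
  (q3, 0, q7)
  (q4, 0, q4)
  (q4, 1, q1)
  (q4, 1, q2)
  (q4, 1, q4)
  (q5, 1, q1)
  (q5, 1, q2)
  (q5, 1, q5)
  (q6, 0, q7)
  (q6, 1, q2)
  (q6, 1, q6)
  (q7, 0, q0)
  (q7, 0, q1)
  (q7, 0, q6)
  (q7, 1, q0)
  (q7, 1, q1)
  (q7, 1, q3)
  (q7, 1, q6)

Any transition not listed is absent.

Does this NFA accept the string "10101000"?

Start in {q0}.
Read '1': {q0} → {q3}.
Read '0': {q3} → {q2, q4, q7}.
Read '1': {q2, q4, q7} → {q0, q1, q2, q3, q4, q5, q6}.
Read '0': {q0, q1, q2, q3, q4, q5, q6} → {q2, q4, q5, q6, q7}.
Read '1': {q2, q4, q5, q6, q7} → {q0, q1, q2, q3, q4, q5, q6}.
Read '0': {q0, q1, q2, q3, q4, q5, q6} → {q2, q4, q5, q6, q7}.
Read '0': {q2, q4, q5, q6, q7} → {q0, q1, q4, q5, q6, q7}.
Read '0': {q0, q1, q4, q5, q6, q7} → {q0, q1, q4, q6, q7}.
The final set {q0, q1, q4, q6, q7} contains the accepting state q0.

Yes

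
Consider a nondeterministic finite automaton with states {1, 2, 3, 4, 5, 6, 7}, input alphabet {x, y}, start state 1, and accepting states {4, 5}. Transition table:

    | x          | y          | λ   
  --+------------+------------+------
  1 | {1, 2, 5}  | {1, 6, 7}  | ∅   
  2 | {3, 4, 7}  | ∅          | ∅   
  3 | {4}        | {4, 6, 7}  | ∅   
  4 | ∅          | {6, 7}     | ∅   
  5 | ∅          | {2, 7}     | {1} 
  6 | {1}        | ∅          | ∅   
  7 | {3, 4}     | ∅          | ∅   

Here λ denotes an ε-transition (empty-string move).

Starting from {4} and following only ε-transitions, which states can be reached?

{4}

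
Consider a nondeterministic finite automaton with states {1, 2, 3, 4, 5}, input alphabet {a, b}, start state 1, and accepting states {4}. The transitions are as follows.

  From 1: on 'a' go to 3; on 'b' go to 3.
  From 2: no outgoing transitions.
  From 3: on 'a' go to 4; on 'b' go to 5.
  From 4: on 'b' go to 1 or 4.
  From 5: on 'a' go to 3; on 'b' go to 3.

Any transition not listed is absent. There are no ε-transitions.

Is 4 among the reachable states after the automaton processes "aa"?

Yes

Start in {1}.
Read 'a': {1} → {3}.
Read 'a': {3} → {4}.
State 4 is in {4}.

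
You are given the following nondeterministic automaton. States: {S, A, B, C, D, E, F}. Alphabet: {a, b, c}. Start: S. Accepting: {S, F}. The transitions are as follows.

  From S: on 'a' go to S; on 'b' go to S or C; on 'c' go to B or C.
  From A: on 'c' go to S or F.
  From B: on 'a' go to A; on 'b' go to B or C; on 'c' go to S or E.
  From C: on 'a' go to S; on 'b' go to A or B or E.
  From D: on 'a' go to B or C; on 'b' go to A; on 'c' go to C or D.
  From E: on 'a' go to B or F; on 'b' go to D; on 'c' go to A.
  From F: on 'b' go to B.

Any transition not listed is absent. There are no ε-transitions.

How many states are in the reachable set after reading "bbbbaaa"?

1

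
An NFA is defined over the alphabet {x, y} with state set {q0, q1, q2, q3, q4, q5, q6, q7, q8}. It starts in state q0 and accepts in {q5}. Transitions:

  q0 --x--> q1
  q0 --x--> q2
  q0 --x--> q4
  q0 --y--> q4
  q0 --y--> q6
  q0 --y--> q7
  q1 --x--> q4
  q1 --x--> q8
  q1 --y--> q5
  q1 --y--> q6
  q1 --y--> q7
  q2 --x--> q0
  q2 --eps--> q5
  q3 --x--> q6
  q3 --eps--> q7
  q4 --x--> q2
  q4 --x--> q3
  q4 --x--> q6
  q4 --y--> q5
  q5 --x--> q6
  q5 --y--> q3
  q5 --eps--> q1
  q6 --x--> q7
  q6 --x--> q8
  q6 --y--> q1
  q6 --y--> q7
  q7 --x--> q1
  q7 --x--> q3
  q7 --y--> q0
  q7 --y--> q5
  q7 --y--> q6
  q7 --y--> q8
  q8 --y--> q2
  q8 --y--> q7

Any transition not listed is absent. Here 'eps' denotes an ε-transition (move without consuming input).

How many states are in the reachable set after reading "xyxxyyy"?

Start in {q0}.
Read 'x': q0→{q1, q2, q4}; union {q1, q2, q4}; ε-closure = {q1, q2, q4, q5}.
Read 'y': q1→{q5, q6, q7}, q2→∅, q4→{q5}, q5→{q3}; union {q3, q5, q6, q7}; ε-closure = {q1, q3, q5, q6, q7}.
Read 'x': q1→{q4, q8}, q3→{q6}, q5→{q6}, q6→{q7, q8}, q7→{q1, q3}; now {q1, q3, q4, q6, q7, q8}.
Read 'x': q1→{q4, q8}, q3→{q6}, q4→{q2, q3, q6}, q6→{q7, q8}, q7→{q1, q3}, q8→∅; union {q1, q2, q3, q4, q6, q7, q8}; ε-closure = {q1, q2, q3, q4, q5, q6, q7, q8}.
Read 'y': q1→{q5, q6, q7}, q2→∅, q3→∅, q4→{q5}, q5→{q3}, q6→{q1, q7}, q7→{q0, q5, q6, q8}, q8→{q2, q7}; now {q0, q1, q2, q3, q5, q6, q7, q8}.
Read 'y': q0→{q4, q6, q7}, q1→{q5, q6, q7}, q2→∅, q3→∅, q5→{q3}, q6→{q1, q7}, q7→{q0, q5, q6, q8}, q8→{q2, q7}; now {q0, q1, q2, q3, q4, q5, q6, q7, q8}.
Read 'y': q0→{q4, q6, q7}, q1→{q5, q6, q7}, q2→∅, q3→∅, q4→{q5}, q5→{q3}, q6→{q1, q7}, q7→{q0, q5, q6, q8}, q8→{q2, q7}; now {q0, q1, q2, q3, q4, q5, q6, q7, q8}.
That set has 9 states.

9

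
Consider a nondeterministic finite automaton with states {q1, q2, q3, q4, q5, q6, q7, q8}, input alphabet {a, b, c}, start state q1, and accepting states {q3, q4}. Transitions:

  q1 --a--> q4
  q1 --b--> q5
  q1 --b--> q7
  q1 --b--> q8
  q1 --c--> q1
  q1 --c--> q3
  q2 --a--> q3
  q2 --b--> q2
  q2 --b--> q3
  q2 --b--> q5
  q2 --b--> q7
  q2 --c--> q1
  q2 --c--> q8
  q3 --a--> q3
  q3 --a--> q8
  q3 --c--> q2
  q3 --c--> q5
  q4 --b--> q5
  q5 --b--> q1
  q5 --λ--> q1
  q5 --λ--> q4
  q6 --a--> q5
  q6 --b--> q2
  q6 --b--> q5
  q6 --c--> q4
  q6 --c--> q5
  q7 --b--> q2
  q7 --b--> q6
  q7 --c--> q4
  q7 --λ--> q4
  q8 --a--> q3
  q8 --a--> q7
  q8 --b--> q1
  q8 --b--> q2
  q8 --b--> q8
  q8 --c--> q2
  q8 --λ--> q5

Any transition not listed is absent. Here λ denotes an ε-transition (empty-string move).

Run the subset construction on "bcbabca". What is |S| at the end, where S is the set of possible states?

Start in {q1}.
Read 'b': q1→{q5, q7, q8}; union {q5, q7, q8}; ε-closure = {q1, q4, q5, q7, q8}.
Read 'c': q1→{q1, q3}, q4→∅, q5→∅, q7→{q4}, q8→{q2}; now {q1, q2, q3, q4}.
Read 'b': q1→{q5, q7, q8}, q2→{q2, q3, q5, q7}, q3→∅, q4→{q5}; union {q2, q3, q5, q7, q8}; ε-closure = {q1, q2, q3, q4, q5, q7, q8}.
Read 'a': q1→{q4}, q2→{q3}, q3→{q3, q8}, q4→∅, q5→∅, q7→∅, q8→{q3, q7}; union {q3, q4, q7, q8}; ε-closure = {q1, q3, q4, q5, q7, q8}.
Read 'b': q1→{q5, q7, q8}, q3→∅, q4→{q5}, q5→{q1}, q7→{q2, q6}, q8→{q1, q2, q8}; union {q1, q2, q5, q6, q7, q8}; ε-closure = {q1, q2, q4, q5, q6, q7, q8}.
Read 'c': q1→{q1, q3}, q2→{q1, q8}, q4→∅, q5→∅, q6→{q4, q5}, q7→{q4}, q8→{q2}; now {q1, q2, q3, q4, q5, q8}.
Read 'a': q1→{q4}, q2→{q3}, q3→{q3, q8}, q4→∅, q5→∅, q8→{q3, q7}; union {q3, q4, q7, q8}; ε-closure = {q1, q3, q4, q5, q7, q8}.
That set has 6 states.

6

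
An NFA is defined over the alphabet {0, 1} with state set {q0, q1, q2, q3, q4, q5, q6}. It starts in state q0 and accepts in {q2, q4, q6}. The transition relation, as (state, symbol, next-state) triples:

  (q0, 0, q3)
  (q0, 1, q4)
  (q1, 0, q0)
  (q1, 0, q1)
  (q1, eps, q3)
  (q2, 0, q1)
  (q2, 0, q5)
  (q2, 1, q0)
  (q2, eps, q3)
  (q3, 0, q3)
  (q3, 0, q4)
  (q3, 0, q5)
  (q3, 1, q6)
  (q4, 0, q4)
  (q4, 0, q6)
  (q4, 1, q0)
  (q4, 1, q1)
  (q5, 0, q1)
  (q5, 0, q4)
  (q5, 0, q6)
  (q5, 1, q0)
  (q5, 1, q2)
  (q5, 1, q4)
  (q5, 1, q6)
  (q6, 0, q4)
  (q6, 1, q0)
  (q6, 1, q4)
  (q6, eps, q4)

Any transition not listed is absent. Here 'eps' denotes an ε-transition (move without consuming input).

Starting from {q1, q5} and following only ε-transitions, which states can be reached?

Begin with {q1, q5}.
ε-move q1 → q3; add q3.

{q1, q3, q5}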